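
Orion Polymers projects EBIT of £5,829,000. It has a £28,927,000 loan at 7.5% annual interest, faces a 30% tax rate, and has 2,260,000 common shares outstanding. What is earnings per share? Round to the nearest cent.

Pre-tax income = £5,829,000 − £2,169,525.00 = £3,659,475.00.
After tax at 30%: net income = £3,659,475.00 × 0.70 = £2,561,632.50.
EPS = £2,561,632.50 ÷ 2,260,000 = £1.13.

£1.13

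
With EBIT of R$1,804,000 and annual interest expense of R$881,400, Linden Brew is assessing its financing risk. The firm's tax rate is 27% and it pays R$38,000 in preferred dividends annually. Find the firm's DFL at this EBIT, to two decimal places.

Annual interest charges come to R$881,400.00.
Pre-tax preferred-dividend burden = R$38,000 ÷ (1 − 0.27) = R$52,054.79.
DFL = EBIT ÷ [EBIT − I − D_p/(1−t)] = R$1,804,000 ÷ [R$1,804,000 − R$881,400.00 − R$52,054.79] = R$1,804,000 ÷ R$870,545.21 = 2.0723.

2.07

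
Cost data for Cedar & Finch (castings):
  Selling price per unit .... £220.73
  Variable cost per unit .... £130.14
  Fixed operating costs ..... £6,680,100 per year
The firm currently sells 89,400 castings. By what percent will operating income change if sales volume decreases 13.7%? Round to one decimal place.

-78.2%

Total contribution margin = 89,400 × £90.59 = £8,098,746.00.
Operating income = contribution − fixed costs = £8,098,746.00 − £6,680,100 = £1,418,646.00.
So DOL = total CM / EBIT = £8,098,746.00 / £1,418,646.00 = 5.7088.
%ΔEBIT = DOL × %ΔSales = 5.7088 × -13.7% = -78.2%.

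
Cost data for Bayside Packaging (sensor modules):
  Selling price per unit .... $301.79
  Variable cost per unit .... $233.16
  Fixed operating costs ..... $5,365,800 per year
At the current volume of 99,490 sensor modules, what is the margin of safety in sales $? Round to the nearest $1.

Contribution margin per unit = $301.79 − $233.16 = $68.63. Break-even units = $5,365,800 ÷ $68.63 = 78,184.47; break-even revenue = 78,184.47 × $301.79 = $23,595,290.43.
Actual sales revenue = 99,490 × $301.79 = $30,025,087.10.
Margin of safety = $30,025,087.10 − $23,595,290.43 = $6,429,797.

$6,429,797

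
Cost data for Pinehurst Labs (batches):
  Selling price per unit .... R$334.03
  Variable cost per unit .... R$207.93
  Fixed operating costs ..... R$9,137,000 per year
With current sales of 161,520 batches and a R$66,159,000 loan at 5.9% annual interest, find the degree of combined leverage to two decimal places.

Contribution at this volume is 161,520 × R$126.10 = R$20,367,672.00.
EBIT = R$20,367,672.00 − R$9,137,000 = R$11,230,672.00. Interest = R$3,903,381.00, so EBIT − I = R$7,327,291.00.
Degree of total leverage = total CM / (EBIT − interest) = R$20,367,672.00 / R$7,327,291.00 = 2.7797.

2.78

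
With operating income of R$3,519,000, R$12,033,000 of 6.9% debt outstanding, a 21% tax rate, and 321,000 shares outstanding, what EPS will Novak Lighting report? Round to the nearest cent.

R$6.62

Pre-tax income = R$3,519,000 − R$830,277.00 = R$2,688,723.00.
Net income = R$2,688,723.00 × (1 − 0.21) = R$2,124,091.17.
EPS = R$2,124,091.17 ÷ 321,000 = R$6.62.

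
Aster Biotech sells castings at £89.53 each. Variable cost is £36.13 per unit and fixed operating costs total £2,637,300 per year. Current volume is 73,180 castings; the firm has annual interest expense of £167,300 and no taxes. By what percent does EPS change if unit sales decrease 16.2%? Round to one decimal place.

Contribution at this volume is 73,180 × £53.40 = £3,907,812.00.
EBIT = £3,907,812.00 − £2,637,300 = £1,270,512.00.
After interest of £167,300.00, pre-tax earnings = £1,103,212.00.
Degree of combined leverage = contribution ÷ (EBIT − I) = £3,907,812.00 ÷ £1,103,212.00 = 3.5422.
%ΔEPS = DCL × %ΔSales = 3.5422 × -16.2% = -57.4%.

-57.4%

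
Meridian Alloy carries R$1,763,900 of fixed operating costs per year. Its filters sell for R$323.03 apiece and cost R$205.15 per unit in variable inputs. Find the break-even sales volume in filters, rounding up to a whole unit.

Unit CM = price − variable cost = R$323.03 − R$205.15 = R$117.88.
Units to break even: R$1,763,900 ÷ R$117.88 = 14,963.52, rounded up to 14,964.

14,964 filters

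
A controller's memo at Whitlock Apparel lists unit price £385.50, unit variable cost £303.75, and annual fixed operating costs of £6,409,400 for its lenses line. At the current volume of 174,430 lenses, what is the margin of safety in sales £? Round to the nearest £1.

£37,018,622

Unit CM = price − variable cost = £385.50 − £303.75 = £81.75. Break-even units = £6,409,400 ÷ £81.75 = 78,402.45; break-even revenue = 78,402.45 × £385.50 = £30,224,143.12.
Actual sales revenue = 174,430 × £385.50 = £67,242,765.00.
Margin of safety = £67,242,765.00 − £30,224,143.12 = £37,018,622.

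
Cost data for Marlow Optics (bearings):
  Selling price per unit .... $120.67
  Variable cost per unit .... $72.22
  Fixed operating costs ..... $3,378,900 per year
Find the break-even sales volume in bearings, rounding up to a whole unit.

Unit CM = price − variable cost = $120.67 − $72.22 = $48.45.
Units to break even: $3,378,900 ÷ $48.45 = 69,739.94, rounded up to 69,740.

69,740 bearings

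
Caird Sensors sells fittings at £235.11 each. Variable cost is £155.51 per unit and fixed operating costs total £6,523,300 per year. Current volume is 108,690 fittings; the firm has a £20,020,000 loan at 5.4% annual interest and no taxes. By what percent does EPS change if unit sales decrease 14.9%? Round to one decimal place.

At 108,690 units, contribution = 108,690 × £79.60 = £8,651,724.00.
Subtracting fixed costs: EBIT = £8,651,724.00 − £6,523,300 = £2,128,424.00.
Interest = £1,081,080.00, so EBIT − I = £1,047,344.00.
DCL = total CM / (EBIT − I) = £8,651,724.00 / £1,047,344.00 = 8.2606.
EPS therefore changes by 8.2606 × (-14.9%) = -123.1%.

-123.1%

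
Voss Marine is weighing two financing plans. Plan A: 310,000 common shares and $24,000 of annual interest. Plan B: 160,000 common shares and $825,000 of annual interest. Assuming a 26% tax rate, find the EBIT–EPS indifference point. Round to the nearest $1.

Set EPS_A = EPS_B: (EBIT − $24,000)(1 − 0.26) ÷ 310,000 = (EBIT − $825,000)(1 − 0.26) ÷ 160,000.
Cancelling (1 − t) and cross-multiplying: 160,000·(EBIT − 24,000) = 310,000·(EBIT − 825,000).
Solving, EBIT = (825,000·310,000 − 24,000·160,000) / (310,000 − 160,000) = 251,910,000,000 / 150,000 = 1,679,400.00.

$1,679,400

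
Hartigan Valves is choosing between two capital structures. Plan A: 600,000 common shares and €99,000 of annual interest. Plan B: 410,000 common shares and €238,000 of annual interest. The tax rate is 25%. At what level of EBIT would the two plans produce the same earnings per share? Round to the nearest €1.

At indifference, (EBIT − 99,000)(1 − t)/600,000 = (EBIT − 238,000)(1 − t)/410,000.
The (1 − t) factor cancels: (EBIT − 99,000) × 410,000 = (EBIT − 238,000) × 600,000.
Solving, EBIT = (238,000·600,000 − 99,000·410,000) / (600,000 − 410,000) = 102,210,000,000 / 190,000 = 537,947.37.

€537,947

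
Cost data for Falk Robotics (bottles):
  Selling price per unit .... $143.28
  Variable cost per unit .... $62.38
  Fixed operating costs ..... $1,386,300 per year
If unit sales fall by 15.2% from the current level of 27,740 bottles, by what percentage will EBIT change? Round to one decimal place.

-39.8%

Total contribution margin = 27,740 × $80.90 = $2,244,166.00.
Operating income = contribution − fixed costs = $2,244,166.00 − $1,386,300 = $857,866.00.
Degree of operating leverage = $2,244,166.00 / $857,866.00 = 2.6160.
So EBIT moves 2.6160 × (-15.2%) = -39.8%.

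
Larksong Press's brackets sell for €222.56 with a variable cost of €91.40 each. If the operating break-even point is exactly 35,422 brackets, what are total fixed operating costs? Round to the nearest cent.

Contribution margin per unit = €222.56 − €91.40 = €131.16.
Fixed costs = break-even units × CM = 35,422 × €131.16 = €4,645,949.52.

€4,645,949.52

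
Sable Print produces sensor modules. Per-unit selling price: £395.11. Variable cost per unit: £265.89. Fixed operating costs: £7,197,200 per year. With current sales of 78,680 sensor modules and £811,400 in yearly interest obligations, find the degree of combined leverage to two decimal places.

4.71

At 78,680 units, contribution = 78,680 × £129.22 = £10,167,029.60.
Operating income = contribution − fixed costs = £10,167,029.60 − £7,197,200 = £2,969,829.60. Interest = £811,400.00, so EBIT − I = £2,158,429.60.
DCL = contribution ÷ (EBIT − I) = £10,167,029.60 ÷ £2,158,429.60 = 4.7104.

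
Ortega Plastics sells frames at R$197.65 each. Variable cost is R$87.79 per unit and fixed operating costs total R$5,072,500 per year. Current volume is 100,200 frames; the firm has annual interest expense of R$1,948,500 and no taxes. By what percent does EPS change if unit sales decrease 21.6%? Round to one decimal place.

At 100,200 units, contribution = 100,200 × R$109.86 = R$11,007,972.00.
Operating income = contribution − fixed costs = R$11,007,972.00 − R$5,072,500 = R$5,935,472.00.
After interest of R$1,948,500.00, pre-tax earnings = R$3,986,972.00.
DCL = total CM / (EBIT − I) = R$11,007,972.00 / R$3,986,972.00 = 2.7610.
%ΔEPS = DCL × %ΔSales = 2.7610 × -21.6% = -59.6%.

-59.6%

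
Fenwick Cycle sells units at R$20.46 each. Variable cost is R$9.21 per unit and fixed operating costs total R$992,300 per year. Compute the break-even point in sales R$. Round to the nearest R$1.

R$1,804,663

CM per unit = R$20.46 − R$9.21 = R$11.25; CM ratio = R$11.25 / R$20.46 = 0.5499.
Break-even sales = FC ÷ CM ratio = R$992,300 × R$20.46 / R$11.25 = R$1,804,663.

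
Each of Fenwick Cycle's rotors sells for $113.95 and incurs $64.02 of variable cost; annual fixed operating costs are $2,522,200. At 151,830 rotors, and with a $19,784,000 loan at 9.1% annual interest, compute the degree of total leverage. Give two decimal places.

2.33

At 151,830 units, contribution = 151,830 × $49.93 = $7,580,871.90.
Subtracting fixed costs: EBIT = $7,580,871.90 − $2,522,200 = $5,058,671.90. Interest = $1,800,344.00.
DOL = $7,580,871.90 ÷ $5,058,671.90 = 1.4986; DFL = $5,058,671.90 ÷ $3,258,327.90 = 1.5525.
Combined leverage = 1.4986 × 1.5525 = 2.3266.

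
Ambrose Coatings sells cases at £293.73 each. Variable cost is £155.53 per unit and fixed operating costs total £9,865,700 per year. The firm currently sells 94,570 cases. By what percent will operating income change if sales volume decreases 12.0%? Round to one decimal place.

Total contribution margin = 94,570 × £138.20 = £13,069,574.00.
EBIT = £13,069,574.00 − £9,865,700 = £3,203,874.00.
So DOL = total CM / EBIT = £13,069,574.00 / £3,203,874.00 = 4.0793.
%ΔEBIT = DOL × %ΔSales = 4.0793 × -12.0% = -49.0%.

-49.0%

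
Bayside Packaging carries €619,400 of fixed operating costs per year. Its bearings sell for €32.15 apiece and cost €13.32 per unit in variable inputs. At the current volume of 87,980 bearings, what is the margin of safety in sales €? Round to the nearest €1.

Unit CM = price − variable cost = €32.15 − €13.32 = €18.83. Break-even units = €619,400 ÷ €18.83 = 32,894.32; break-even revenue = 32,894.32 × €32.15 = €1,057,552.31.
Actual sales revenue = 87,980 × €32.15 = €2,828,557.00.
Margin of safety = €2,828,557.00 − €1,057,552.31 = €1,771,005.

€1,771,005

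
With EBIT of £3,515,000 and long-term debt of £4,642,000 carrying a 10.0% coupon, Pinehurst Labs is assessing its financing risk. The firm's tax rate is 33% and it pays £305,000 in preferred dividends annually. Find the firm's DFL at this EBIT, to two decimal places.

1.35

Annual interest charges come to £464,200.00.
Preferred dividends grossed up pre-tax: £305,000 / (1 − 0.33) = £455,223.88.
DFL = EBIT ÷ [EBIT − I − D_p/(1−t)] = £3,515,000 ÷ [£3,515,000 − £464,200.00 − £455,223.88] = £3,515,000 ÷ £2,595,576.12 = 1.3542.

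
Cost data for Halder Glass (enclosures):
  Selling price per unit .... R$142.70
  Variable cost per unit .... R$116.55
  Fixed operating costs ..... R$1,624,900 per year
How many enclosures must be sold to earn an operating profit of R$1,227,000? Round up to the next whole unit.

109,060 enclosures

Unit CM = price − variable cost = R$142.70 − R$116.55 = R$26.15.
Units = (FC + target) / CM = (R$1,624,900 + R$1,227,000) / R$26.15 = 109,059.27, so 109,060 enclosures.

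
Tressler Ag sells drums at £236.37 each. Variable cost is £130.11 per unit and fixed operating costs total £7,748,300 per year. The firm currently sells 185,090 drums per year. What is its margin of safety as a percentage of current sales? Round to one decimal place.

60.6%

Contribution margin per unit = £236.37 − £130.11 = £106.26. Break-even units = £7,748,300 ÷ £106.26 = 72,918.31; break-even revenue = 72,918.31 × £236.37 = £17,235,701.78.
Actual sales revenue = 185,090 × £236.37 = £43,749,723.30.
Margin of safety = (£43,749,723.30 − £17,235,701.78) ÷ £43,749,723.30 = 60.6%.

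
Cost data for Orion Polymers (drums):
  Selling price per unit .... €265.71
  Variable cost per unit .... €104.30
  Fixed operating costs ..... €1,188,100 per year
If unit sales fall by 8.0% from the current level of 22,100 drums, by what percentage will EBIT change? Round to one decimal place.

At 22,100 units, contribution = 22,100 × €161.41 = €3,567,161.00.
EBIT = €3,567,161.00 − €1,188,100 = €2,379,061.00.
So DOL = total CM / EBIT = €3,567,161.00 / €2,379,061.00 = 1.4994.
Operating income changes by 1.4994 × -8.0% = -12.0%.

-12.0%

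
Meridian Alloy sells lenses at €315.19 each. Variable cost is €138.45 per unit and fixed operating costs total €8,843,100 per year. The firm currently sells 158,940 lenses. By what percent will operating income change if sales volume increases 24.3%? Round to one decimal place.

Total contribution margin = 158,940 × €176.74 = €28,091,055.60.
Operating income = contribution − fixed costs = €28,091,055.60 − €8,843,100 = €19,247,955.60.
DOL = contribution ÷ EBIT = €28,091,055.60 ÷ €19,247,955.60 = 1.4594.
%ΔEBIT = DOL × %ΔSales = 1.4594 × +24.3% = +35.5%.

+35.5%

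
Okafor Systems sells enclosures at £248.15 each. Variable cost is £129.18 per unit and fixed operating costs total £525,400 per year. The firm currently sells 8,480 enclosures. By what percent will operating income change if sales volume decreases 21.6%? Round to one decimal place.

-45.1%

At 8,480 units, contribution = 8,480 × £118.97 = £1,008,865.60.
Operating income = contribution − fixed costs = £1,008,865.60 − £525,400 = £483,465.60.
So DOL = total CM / EBIT = £1,008,865.60 / £483,465.60 = 2.0867.
%ΔEBIT = DOL × %ΔSales = 2.0867 × -21.6% = -45.1%.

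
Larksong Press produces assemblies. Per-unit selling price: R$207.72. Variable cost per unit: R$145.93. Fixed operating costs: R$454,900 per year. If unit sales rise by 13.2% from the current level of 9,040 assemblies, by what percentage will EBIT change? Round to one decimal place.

Contribution at this volume is 9,040 × R$61.79 = R$558,581.60.
Operating income = contribution − fixed costs = R$558,581.60 − R$454,900 = R$103,681.60.
DOL = contribution ÷ EBIT = R$558,581.60 ÷ R$103,681.60 = 5.3875.
Operating income changes by 5.3875 × +13.2% = +71.1%.

+71.1%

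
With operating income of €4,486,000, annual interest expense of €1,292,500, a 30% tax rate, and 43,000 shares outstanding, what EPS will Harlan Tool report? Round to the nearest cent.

Interest = €1,292,500.00, so EBT = €4,486,000 − €1,292,500.00 = €3,193,500.00.
After tax at 30%: net income = €3,193,500.00 × 0.70 = €2,235,450.00.
EPS = €2,235,450.00 ÷ 43,000 = €51.99.

€51.99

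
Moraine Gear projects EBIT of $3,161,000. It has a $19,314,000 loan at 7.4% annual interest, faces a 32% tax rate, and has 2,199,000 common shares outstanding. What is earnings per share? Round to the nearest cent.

Pre-tax income = $3,161,000 − $1,429,236.00 = $1,731,764.00.
After tax at 32%: net income = $1,731,764.00 × 0.68 = $1,177,599.52.
EPS = $1,177,599.52 ÷ 2,199,000 = $0.54.

$0.54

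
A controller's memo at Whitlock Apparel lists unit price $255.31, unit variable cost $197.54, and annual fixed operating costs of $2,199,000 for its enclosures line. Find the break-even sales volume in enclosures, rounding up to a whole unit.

Each unit contributes $255.31 − $197.54 = $57.77.
Units to break even: $2,199,000 ÷ $57.77 = 38,064.74, rounded up to 38,065.

38,065 enclosures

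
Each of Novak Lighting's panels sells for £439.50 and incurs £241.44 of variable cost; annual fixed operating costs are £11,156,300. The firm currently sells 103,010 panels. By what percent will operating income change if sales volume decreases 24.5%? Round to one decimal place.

-54.1%

At 103,010 units, contribution = 103,010 × £198.06 = £20,402,160.60.
Subtracting fixed costs: EBIT = £20,402,160.60 − £11,156,300 = £9,245,860.60.
Degree of operating leverage = £20,402,160.60 / £9,245,860.60 = 2.2066.
So EBIT moves 2.2066 × (-24.5%) = -54.1%.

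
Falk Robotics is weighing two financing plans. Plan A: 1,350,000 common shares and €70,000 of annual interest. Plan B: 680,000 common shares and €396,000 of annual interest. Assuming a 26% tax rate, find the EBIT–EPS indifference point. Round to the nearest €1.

€726,866

Set EPS_A = EPS_B: (EBIT − €70,000)(1 − 0.26) ÷ 1,350,000 = (EBIT − €396,000)(1 − 0.26) ÷ 680,000.
The (1 − t) factor cancels: (EBIT − 70,000) × 680,000 = (EBIT − 396,000) × 1,350,000.
Solving, EBIT = (396,000·1,350,000 − 70,000·680,000) / (1,350,000 − 680,000) = 487,000,000,000 / 670,000 = 726,865.67.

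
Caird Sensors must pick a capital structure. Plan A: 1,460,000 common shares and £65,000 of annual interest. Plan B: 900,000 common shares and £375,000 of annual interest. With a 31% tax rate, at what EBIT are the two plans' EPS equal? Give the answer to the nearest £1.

£873,214

Set EPS_A = EPS_B: (EBIT − £65,000)(1 − 0.31) ÷ 1,460,000 = (EBIT − £375,000)(1 − 0.31) ÷ 900,000.
Cancelling (1 − t) and cross-multiplying: 900,000·(EBIT − 65,000) = 1,460,000·(EBIT − 375,000).
EBIT × (1,460,000 − 900,000) = 375,000 × 1,460,000 − 65,000 × 900,000 = 489,000,000,000, so EBIT = 489,000,000,000 ÷ 560,000 = 873,214.29.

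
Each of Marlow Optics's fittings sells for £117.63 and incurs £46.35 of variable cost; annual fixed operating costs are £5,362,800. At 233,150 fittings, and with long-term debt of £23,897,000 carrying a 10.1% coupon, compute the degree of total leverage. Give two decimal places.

Contribution at this volume is 233,150 × £71.28 = £16,618,932.00.
Subtracting fixed costs: EBIT = £16,618,932.00 − £5,362,800 = £11,256,132.00. Interest = £2,413,597.00, so EBIT − I = £8,842,535.00.
Degree of total leverage = total CM / (EBIT − interest) = £16,618,932.00 / £8,842,535.00 = 1.8794.

1.88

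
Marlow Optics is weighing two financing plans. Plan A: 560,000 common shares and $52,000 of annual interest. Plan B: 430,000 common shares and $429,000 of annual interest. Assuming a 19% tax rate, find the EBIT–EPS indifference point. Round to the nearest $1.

At indifference, (EBIT − 52,000)(1 − t)/560,000 = (EBIT − 429,000)(1 − t)/430,000.
Cancelling (1 − t) and cross-multiplying: 430,000·(EBIT − 52,000) = 560,000·(EBIT − 429,000).
EBIT × (560,000 − 430,000) = 429,000 × 560,000 − 52,000 × 430,000 = 217,880,000,000, so EBIT = 217,880,000,000 ÷ 130,000 = 1,676,000.00.

$1,676,000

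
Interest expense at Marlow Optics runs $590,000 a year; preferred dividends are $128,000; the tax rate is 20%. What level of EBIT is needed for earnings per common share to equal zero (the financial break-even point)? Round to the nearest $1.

Grossing the preferred dividend up to pre-tax terms: $128,000 / (1 − 0.20) = $160,000.00.
EPS = 0 when EBIT covers interest plus the pre-tax preferred burden: $590,000 + $160,000.00 = $750,000.00.

$750,000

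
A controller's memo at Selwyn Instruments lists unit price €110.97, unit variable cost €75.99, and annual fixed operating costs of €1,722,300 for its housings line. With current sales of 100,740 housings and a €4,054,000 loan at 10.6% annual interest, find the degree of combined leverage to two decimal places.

Contribution at this volume is 100,740 × €34.98 = €3,523,885.20.
Operating income = contribution − fixed costs = €3,523,885.20 − €1,722,300 = €1,801,585.20. Interest = €429,724.00, so EBIT − I = €1,371,861.20.
DCL = contribution ÷ (EBIT − I) = €3,523,885.20 ÷ €1,371,861.20 = 2.5687.

2.57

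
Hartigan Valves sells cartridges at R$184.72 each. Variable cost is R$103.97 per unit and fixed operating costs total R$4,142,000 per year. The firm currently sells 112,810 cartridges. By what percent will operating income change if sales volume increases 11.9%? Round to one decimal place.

Total contribution margin = 112,810 × R$80.75 = R$9,109,407.50.
Subtracting fixed costs: EBIT = R$9,109,407.50 − R$4,142,000 = R$4,967,407.50.
DOL = contribution ÷ EBIT = R$9,109,407.50 ÷ R$4,967,407.50 = 1.8338.
Operating income changes by 1.8338 × +11.9% = +21.8%.

+21.8%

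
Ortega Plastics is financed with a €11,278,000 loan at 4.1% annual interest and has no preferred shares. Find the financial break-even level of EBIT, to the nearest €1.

Annual interest = 4.1% × €11,278,000 = €462,398.00.
With no preferred dividends, EPS = 0 when EBIT exactly covers interest, so the financial break-even EBIT is €462,398.00.

€462,398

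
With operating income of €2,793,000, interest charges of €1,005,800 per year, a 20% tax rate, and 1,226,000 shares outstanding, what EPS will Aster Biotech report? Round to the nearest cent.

€1.17

Pre-tax income = €2,793,000 − €1,005,800.00 = €1,787,200.00.
After tax at 20%: net income = €1,787,200.00 × 0.80 = €1,429,760.00.
Per share: €1,429,760.00 / 1,226,000 shares = €1.17.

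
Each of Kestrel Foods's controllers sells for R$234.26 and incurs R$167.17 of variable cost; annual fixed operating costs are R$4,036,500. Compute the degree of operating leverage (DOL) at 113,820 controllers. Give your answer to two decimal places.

At 113,820 units, contribution = 113,820 × R$67.09 = R$7,636,183.80.
Operating income = contribution − fixed costs = R$7,636,183.80 − R$4,036,500 = R$3,599,683.80.
DOL = contribution ÷ EBIT = R$7,636,183.80 ÷ R$3,599,683.80 = 2.1213.

2.12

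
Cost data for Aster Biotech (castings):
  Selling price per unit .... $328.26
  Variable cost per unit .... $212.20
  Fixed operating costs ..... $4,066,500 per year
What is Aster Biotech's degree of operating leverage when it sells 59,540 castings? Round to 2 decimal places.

2.43

Total contribution margin = 59,540 × $116.06 = $6,910,212.40.
EBIT = $6,910,212.40 − $4,066,500 = $2,843,712.40.
DOL = contribution ÷ EBIT = $6,910,212.40 ÷ $2,843,712.40 = 2.4300.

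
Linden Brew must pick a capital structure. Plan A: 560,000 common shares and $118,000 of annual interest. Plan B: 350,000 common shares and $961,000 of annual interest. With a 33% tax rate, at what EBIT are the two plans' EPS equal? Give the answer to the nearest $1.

$2,366,000

Set EPS_A = EPS_B: (EBIT − $118,000)(1 − 0.33) ÷ 560,000 = (EBIT − $961,000)(1 − 0.33) ÷ 350,000.
Cancelling (1 − t) and cross-multiplying: 350,000·(EBIT − 118,000) = 560,000·(EBIT − 961,000).
EBIT × (560,000 − 350,000) = 961,000 × 560,000 − 118,000 × 350,000 = 496,860,000,000, so EBIT = 496,860,000,000 ÷ 210,000 = 2,366,000.00.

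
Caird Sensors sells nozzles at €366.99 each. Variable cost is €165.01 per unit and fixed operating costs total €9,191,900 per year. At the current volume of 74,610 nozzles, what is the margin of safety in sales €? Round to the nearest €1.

Contribution margin per unit = €366.99 − €165.01 = €201.98. Break-even units = €9,191,900 ÷ €201.98 = 45,508.96; break-even revenue = 45,508.96 × €366.99 = €16,701,333.70.
Actual sales revenue = 74,610 × €366.99 = €27,381,123.90.
Margin of safety = €27,381,123.90 − €16,701,333.70 = €10,679,790.

€10,679,790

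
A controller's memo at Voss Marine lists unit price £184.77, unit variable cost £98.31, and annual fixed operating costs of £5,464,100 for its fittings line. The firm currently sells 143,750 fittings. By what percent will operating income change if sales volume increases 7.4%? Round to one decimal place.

+13.2%

At 143,750 units, contribution = 143,750 × £86.46 = £12,428,625.00.
Operating income = contribution − fixed costs = £12,428,625.00 − £5,464,100 = £6,964,525.00.
DOL = contribution ÷ EBIT = £12,428,625.00 ÷ £6,964,525.00 = 1.7846.
So EBIT moves 1.7846 × (+7.4%) = +13.2%.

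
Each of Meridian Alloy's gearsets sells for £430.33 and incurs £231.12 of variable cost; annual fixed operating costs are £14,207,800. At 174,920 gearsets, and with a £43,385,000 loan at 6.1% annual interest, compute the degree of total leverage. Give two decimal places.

At 174,920 units, contribution = 174,920 × £199.21 = £34,845,813.20.
EBIT = £34,845,813.20 − £14,207,800 = £20,638,013.20. Interest = £2,646,485.00.
DOL = £34,845,813.20 ÷ £20,638,013.20 = 1.6884; DFL = £20,638,013.20 ÷ £17,991,528.20 = 1.1471.
Combined leverage = 1.6884 × 1.1471 = 1.9368.

1.94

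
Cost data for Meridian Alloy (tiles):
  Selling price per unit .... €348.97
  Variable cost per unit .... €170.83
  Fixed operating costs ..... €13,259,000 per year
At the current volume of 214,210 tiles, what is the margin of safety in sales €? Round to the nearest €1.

Contribution margin per unit = €348.97 − €170.83 = €178.14. Break-even units = €13,259,000 ÷ €178.14 = 74,430.22; break-even revenue = 74,430.22 × €348.97 = €25,973,915.07.
Current sales = 214,210 × €348.97 = €74,752,863.70.
Margin of safety = €74,752,863.70 − €25,973,915.07 = €48,778,949.

€48,778,949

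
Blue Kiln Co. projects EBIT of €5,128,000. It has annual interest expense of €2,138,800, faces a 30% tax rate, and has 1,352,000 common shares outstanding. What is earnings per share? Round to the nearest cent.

Pre-tax income = €5,128,000 − €2,138,800.00 = €2,989,200.00.
After tax at 30%: net income = €2,989,200.00 × 0.70 = €2,092,440.00.
EPS = €2,092,440.00 ÷ 1,352,000 = €1.55.

€1.55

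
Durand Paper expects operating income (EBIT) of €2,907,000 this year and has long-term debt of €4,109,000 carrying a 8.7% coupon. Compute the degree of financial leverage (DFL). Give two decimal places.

1.14

Annual interest charges come to €357,483.00.
DFL = EBIT ÷ (EBIT − I) = €2,907,000 ÷ (€2,907,000 − €357,483.00) = €2,907,000 ÷ €2,549,517.00 = 1.1402.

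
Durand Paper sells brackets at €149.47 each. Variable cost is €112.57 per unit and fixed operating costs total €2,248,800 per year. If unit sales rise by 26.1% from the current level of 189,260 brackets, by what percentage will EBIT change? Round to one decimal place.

At 189,260 units, contribution = 189,260 × €36.90 = €6,983,694.00.
EBIT = €6,983,694.00 − €2,248,800 = €4,734,894.00.
Degree of operating leverage = €6,983,694.00 / €4,734,894.00 = 1.4749.
So EBIT moves 1.4749 × (+26.1%) = +38.5%.

+38.5%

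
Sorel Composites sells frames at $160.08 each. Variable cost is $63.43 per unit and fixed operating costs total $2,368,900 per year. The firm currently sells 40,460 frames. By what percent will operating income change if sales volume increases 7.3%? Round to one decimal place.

+18.5%

Total contribution margin = 40,460 × $96.65 = $3,910,459.00.
Subtracting fixed costs: EBIT = $3,910,459.00 − $2,368,900 = $1,541,559.00.
DOL = contribution ÷ EBIT = $3,910,459.00 ÷ $1,541,559.00 = 2.5367.
%ΔEBIT = DOL × %ΔSales = 2.5367 × +7.3% = +18.5%.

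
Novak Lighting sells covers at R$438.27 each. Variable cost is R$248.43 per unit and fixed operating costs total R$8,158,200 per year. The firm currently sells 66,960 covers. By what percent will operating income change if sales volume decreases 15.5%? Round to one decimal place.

Contribution at this volume is 66,960 × R$189.84 = R$12,711,686.40.
EBIT = R$12,711,686.40 − R$8,158,200 = R$4,553,486.40.
So DOL = total CM / EBIT = R$12,711,686.40 / R$4,553,486.40 = 2.7916.
Operating income changes by 2.7916 × -15.5% = -43.3%.

-43.3%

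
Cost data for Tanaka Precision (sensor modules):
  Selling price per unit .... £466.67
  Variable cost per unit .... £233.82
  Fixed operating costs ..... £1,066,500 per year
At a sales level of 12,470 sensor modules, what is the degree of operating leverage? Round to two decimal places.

1.58

Total contribution margin = 12,470 × £232.85 = £2,903,639.50.
EBIT = £2,903,639.50 − £1,066,500 = £1,837,139.50.
Degree of operating leverage = £2,903,639.50 / £1,837,139.50 = 1.5805.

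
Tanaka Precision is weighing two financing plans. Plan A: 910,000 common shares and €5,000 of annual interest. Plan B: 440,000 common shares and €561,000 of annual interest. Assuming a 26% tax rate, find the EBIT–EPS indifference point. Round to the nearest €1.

Set EPS_A = EPS_B: (EBIT − €5,000)(1 − 0.26) ÷ 910,000 = (EBIT − €561,000)(1 − 0.26) ÷ 440,000.
The (1 − t) factor cancels: (EBIT − 5,000) × 440,000 = (EBIT − 561,000) × 910,000.
EBIT × (910,000 − 440,000) = 561,000 × 910,000 − 5,000 × 440,000 = 508,310,000,000, so EBIT = 508,310,000,000 ÷ 470,000 = 1,081,510.64.

€1,081,511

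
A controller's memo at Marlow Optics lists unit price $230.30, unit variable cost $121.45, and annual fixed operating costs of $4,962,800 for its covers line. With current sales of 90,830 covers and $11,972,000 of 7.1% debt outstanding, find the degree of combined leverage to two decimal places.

Total contribution margin = 90,830 × $108.85 = $9,886,845.50.
EBIT = $9,886,845.50 − $4,962,800 = $4,924,045.50. Interest = $850,012.00, so EBIT − I = $4,074,033.50.
DCL = contribution ÷ (EBIT − I) = $9,886,845.50 ÷ $4,074,033.50 = 2.4268.

2.43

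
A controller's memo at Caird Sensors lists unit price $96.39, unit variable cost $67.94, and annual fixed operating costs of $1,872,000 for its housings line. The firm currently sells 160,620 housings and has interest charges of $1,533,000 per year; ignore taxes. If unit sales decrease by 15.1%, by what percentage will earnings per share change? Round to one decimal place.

-59.2%

At 160,620 units, contribution = 160,620 × $28.45 = $4,569,639.00.
Subtracting fixed costs: EBIT = $4,569,639.00 − $1,872,000 = $2,697,639.00.
Interest = $1,533,000.00, so EBIT − I = $1,164,639.00.
Degree of combined leverage = contribution ÷ (EBIT − I) = $4,569,639.00 ÷ $1,164,639.00 = 3.9237.
%ΔEPS = DCL × %ΔSales = 3.9237 × -15.1% = -59.2%.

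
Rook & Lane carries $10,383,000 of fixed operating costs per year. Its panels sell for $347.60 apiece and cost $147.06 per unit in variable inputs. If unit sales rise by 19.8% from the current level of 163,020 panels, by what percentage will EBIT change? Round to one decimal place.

+29.0%

At 163,020 units, contribution = 163,020 × $200.54 = $32,692,030.80.
Operating income = contribution − fixed costs = $32,692,030.80 − $10,383,000 = $22,309,030.80.
So DOL = total CM / EBIT = $32,692,030.80 / $22,309,030.80 = 1.4654.
So EBIT moves 1.4654 × (+19.8%) = +29.0%.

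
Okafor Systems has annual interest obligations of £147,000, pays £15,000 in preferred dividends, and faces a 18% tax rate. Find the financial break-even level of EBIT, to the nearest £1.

£165,293

Preferred dividends are paid after tax, so their pre-tax equivalent is £15,000 ÷ (1 − 0.18) = £18,292.68.
EPS = 0 when EBIT covers interest plus the pre-tax preferred burden: £147,000 + £18,292.68 = £165,292.68.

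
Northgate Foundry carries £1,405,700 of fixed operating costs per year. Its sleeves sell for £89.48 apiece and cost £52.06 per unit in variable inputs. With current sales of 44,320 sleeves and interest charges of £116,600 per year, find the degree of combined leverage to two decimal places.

At 44,320 units, contribution = 44,320 × £37.42 = £1,658,454.40.
Operating income = contribution − fixed costs = £1,658,454.40 − £1,405,700 = £252,754.40. Interest = £116,600.00.
DOL = £1,658,454.40 ÷ £252,754.40 = 6.5615; DFL = £252,754.40 ÷ £136,154.40 = 1.8564.
Combined leverage = 6.5615 × 1.8564 = 12.1808.

12.18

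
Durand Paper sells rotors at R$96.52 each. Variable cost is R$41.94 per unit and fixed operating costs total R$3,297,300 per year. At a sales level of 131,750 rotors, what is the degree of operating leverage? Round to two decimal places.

Contribution at this volume is 131,750 × R$54.58 = R$7,190,915.00.
Subtracting fixed costs: EBIT = R$7,190,915.00 − R$3,297,300 = R$3,893,615.00.
DOL = contribution ÷ EBIT = R$7,190,915.00 ÷ R$3,893,615.00 = 1.8468.

1.85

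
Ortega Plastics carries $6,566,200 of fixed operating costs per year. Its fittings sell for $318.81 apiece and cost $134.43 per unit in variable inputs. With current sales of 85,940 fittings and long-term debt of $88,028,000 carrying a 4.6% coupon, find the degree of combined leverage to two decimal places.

3.03

Contribution at this volume is 85,940 × $184.38 = $15,845,617.20.
Subtracting fixed costs: EBIT = $15,845,617.20 − $6,566,200 = $9,279,417.20. Interest = $4,049,288.00, so EBIT − I = $5,230,129.20.
Degree of total leverage = total CM / (EBIT − interest) = $15,845,617.20 / $5,230,129.20 = 3.0297.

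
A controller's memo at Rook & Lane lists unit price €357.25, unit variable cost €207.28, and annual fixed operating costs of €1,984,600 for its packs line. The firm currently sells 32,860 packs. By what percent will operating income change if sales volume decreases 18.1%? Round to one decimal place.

-30.3%

At 32,860 units, contribution = 32,860 × €149.97 = €4,928,014.20.
EBIT = €4,928,014.20 − €1,984,600 = €2,943,414.20.
So DOL = total CM / EBIT = €4,928,014.20 / €2,943,414.20 = 1.6743.
So EBIT moves 1.6743 × (-18.1%) = -30.3%.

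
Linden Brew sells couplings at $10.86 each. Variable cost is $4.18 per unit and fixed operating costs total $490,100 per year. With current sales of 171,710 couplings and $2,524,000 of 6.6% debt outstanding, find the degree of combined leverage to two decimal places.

2.34

Total contribution margin = 171,710 × $6.68 = $1,147,022.80.
EBIT = $1,147,022.80 − $490,100 = $656,922.80. Interest = $166,584.00, so EBIT − I = $490,338.80.
Degree of total leverage = total CM / (EBIT − interest) = $1,147,022.80 / $490,338.80 = 2.3392.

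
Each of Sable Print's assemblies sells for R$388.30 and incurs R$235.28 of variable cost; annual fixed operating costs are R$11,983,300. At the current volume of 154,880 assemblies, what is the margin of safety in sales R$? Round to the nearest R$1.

R$29,731,360

Unit CM = price − variable cost = R$388.30 − R$235.28 = R$153.02. Break-even units = R$11,983,300 ÷ R$153.02 = 78,311.99; break-even revenue = 78,311.99 × R$388.30 = R$30,408,543.92.
Actual sales revenue = 154,880 × R$388.30 = R$60,139,904.00.
Margin of safety = R$60,139,904.00 − R$30,408,543.92 = R$29,731,360.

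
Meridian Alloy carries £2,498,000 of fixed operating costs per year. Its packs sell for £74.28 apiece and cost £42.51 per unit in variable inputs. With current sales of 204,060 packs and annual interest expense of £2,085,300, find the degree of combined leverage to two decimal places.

3.41

Contribution at this volume is 204,060 × £31.77 = £6,482,986.20.
Subtracting fixed costs: EBIT = £6,482,986.20 − £2,498,000 = £3,984,986.20. Interest = £2,085,300.00, so EBIT − I = £1,899,686.20.
Degree of total leverage = total CM / (EBIT − interest) = £6,482,986.20 / £1,899,686.20 = 3.4127.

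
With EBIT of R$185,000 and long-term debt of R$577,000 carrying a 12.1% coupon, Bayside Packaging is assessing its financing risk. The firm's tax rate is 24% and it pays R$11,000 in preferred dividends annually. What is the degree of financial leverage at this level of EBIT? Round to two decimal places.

1.84

Interest = R$69,817.00.
Pre-tax preferred-dividend burden = R$11,000 ÷ (1 − 0.24) = R$14,473.68.
DFL = EBIT ÷ [EBIT − I − D_p/(1−t)] = R$185,000 ÷ [R$185,000 − R$69,817.00 − R$14,473.68] = R$185,000 ÷ R$100,709.32 = 1.8370.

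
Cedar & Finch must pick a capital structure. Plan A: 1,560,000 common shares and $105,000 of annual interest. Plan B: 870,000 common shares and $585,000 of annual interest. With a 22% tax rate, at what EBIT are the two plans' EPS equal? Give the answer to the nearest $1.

Set EPS_A = EPS_B: (EBIT − $105,000)(1 − 0.22) ÷ 1,560,000 = (EBIT − $585,000)(1 − 0.22) ÷ 870,000.
Cancelling (1 − t) and cross-multiplying: 870,000·(EBIT − 105,000) = 1,560,000·(EBIT − 585,000).
Solving, EBIT = (585,000·1,560,000 − 105,000·870,000) / (1,560,000 − 870,000) = 821,250,000,000 / 690,000 = 1,190,217.39.

$1,190,217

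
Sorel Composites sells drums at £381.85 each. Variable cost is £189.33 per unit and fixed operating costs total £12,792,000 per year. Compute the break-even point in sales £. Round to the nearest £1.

CM per unit = £381.85 − £189.33 = £192.52; CM ratio = £192.52 / £381.85 = 0.5042.
Break-even revenue = fixed costs × price ÷ CM = £12,792,000 × £381.85 ÷ £192.52 = £25,372,040.

£25,372,040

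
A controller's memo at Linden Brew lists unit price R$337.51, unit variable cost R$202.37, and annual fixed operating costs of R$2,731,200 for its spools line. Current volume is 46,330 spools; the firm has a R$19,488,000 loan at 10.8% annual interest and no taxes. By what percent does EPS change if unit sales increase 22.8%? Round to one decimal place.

+100.2%

At 46,330 units, contribution = 46,330 × R$135.14 = R$6,261,036.20.
EBIT = R$6,261,036.20 − R$2,731,200 = R$3,529,836.20.
After interest of R$2,104,704.00, pre-tax earnings = R$1,425,132.20.
DCL = total CM / (EBIT − I) = R$6,261,036.20 / R$1,425,132.20 = 4.3933.
EPS therefore changes by 4.3933 × (+22.8%) = +100.2%.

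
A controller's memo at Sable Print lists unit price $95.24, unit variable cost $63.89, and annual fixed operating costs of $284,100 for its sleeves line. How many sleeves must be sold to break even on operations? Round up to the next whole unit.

Unit CM = price − variable cost = $95.24 − $63.89 = $31.35.
Units to break even: $284,100 ÷ $31.35 = 9,062.20, rounded up to 9,063.

9,063 sleeves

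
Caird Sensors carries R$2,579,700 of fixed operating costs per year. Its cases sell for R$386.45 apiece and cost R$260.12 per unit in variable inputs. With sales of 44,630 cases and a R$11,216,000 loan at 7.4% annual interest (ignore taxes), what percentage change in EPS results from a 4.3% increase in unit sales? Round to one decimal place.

+10.9%

At 44,630 units, contribution = 44,630 × R$126.33 = R$5,638,107.90.
Subtracting fixed costs: EBIT = R$5,638,107.90 − R$2,579,700 = R$3,058,407.90.
Interest = R$829,984.00, so EBIT − I = R$2,228,423.90.
Degree of combined leverage = contribution ÷ (EBIT − I) = R$5,638,107.90 ÷ R$2,228,423.90 = 2.5301.
EPS therefore changes by 2.5301 × (+4.3%) = +10.9%.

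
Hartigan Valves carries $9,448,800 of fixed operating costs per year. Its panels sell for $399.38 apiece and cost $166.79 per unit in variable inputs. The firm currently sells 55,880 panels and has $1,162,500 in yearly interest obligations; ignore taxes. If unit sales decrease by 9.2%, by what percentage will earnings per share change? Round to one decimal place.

At 55,880 units, contribution = 55,880 × $232.59 = $12,997,129.20.
EBIT = $12,997,129.20 − $9,448,800 = $3,548,329.20.
Interest = $1,162,500.00, so EBIT − I = $2,385,829.20.
DCL = total CM / (EBIT − I) = $12,997,129.20 / $2,385,829.20 = 5.4476.
EPS therefore changes by 5.4476 × (-9.2%) = -50.1%.

-50.1%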